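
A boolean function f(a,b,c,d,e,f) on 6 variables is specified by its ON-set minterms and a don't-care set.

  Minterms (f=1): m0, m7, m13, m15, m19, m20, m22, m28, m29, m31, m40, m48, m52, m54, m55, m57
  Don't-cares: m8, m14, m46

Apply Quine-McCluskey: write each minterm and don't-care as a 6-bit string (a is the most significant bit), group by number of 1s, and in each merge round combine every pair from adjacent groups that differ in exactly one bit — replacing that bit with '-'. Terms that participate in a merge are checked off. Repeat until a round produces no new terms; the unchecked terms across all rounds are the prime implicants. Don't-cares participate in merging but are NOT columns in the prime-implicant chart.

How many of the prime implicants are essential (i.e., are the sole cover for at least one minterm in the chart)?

9

size-2^0 implicants → 000000(✓)  000111(✓)  001000(✓)  001101(✓)  001110(✓)  001111(✓)  010011  010100(✓)  010110(✓)  011100(✓)  011101(✓)  011111(✓)  101000(✓)  101110(✓)  110000(✓)  110100(✓)  110110(✓)  110111(✓)  111001
size-2^1 implicants → -01000  -01110  -10100(✓)  -10110(✓)  0-1101(✓)  0-1111(✓)  00-000  00-111  0011-1(✓)  00111-  01-100  0101-0(✓)  0111-1(✓)  01110-  110-00  1101-0(✓)  11011-
size-2^2 implicants → -101-0  0-11-1
Unchecked terms (primes): -01000, -01110, -101-0, 0-11-1, 00-000, 00-111, 00111-, 01-100, 010011, 01110-, 110-00, 11011-, 111001
Minterm coverage:
  m0 ⊆ 00-000 [E]
  m7 ⊆ 00-111 [E]
  m13 ⊆ 0-11-1 [E]
  m15 ⊆ 0-11-1,00-111,00111-
  m19 ⊆ 010011 [E]
  m20 ⊆ -101-0,01-100
  m22 ⊆ -101-0 [E]
  m28 ⊆ 01-100,01110-
  m29 ⊆ 0-11-1,01110-
  m31 ⊆ 0-11-1 [E]
  m40 ⊆ -01000 [E]
  m48 ⊆ 110-00 [E]
  m52 ⊆ -101-0,110-00
  m54 ⊆ -101-0,11011-
  m55 ⊆ 11011- [E]
  m57 ⊆ 111001 [E]
E = {-01000, -101-0, 0-11-1, 00-000, 00-111, 010011, 110-00, 11011-, 111001}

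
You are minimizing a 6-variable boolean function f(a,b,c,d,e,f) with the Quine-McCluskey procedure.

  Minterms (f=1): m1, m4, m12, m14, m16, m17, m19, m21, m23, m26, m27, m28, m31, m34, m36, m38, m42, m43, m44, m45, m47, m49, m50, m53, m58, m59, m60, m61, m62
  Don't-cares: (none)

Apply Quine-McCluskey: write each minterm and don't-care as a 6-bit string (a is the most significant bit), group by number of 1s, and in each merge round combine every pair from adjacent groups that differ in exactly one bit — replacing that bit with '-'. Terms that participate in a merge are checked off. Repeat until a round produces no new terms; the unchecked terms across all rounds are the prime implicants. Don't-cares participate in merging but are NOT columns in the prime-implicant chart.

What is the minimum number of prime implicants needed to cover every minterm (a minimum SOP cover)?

13

[col 0] 000001*, 000100*, 001100*, 001110*, 010000*, 010001*, 010011*, 010101*, 010111*, 011010*, 011011*, 011100*, 011111*, 100010*, 100100*, 100110*, 101010*, 101011*, 101100*, 101101*, 101111*, 110001*, 110010*, 110101*, 111010*, 111011*, 111100*, 111101*, 111110*
[col 1] -00100*, -01100*, -10001*, -10101*, -11010*, -11011*, -11100*, 0-0001, 0-1100*, 00-100*, 0011-0, 01-011*, 01-111*, 010-01*, 010-11*, 0100-1*, 01000-, 0101-1*, 011-11*, 01101-*, 1-0010*, 1-1010*, 1-1011*, 1-1100*, 1-1101*, 10-010*, 10-100*, 100-10, 1001-0, 101-11, 10101-*, 1011-1, 10110-*, 11-010*, 11-101, 110-01*, 111-10, 11101-*, 1111-0, 11110-*
[col 2] --1100, -0-100, -10-01, -1101-, 01--11, 010--1, 1--010, 1-101-, 1-110-
Prime implicants: --1100, -0-100, -10-01, -1101-, 0-0001, 0011-0, 01--11, 010--1, 01000-, 1--010, 1-101-, 1-110-, 100-10, 1001-0, 101-11, 1011-1, 11-101, 111-10, 1111-0
PI chart (minterm → PIs covering it):
  1 | 0-0001  (sole → essential)
  4 | -0-100  (sole → essential)
  12 | --1100,-0-100,0011-0
  14 | 0011-0  (sole → essential)
  16 | 01000-  (sole → essential)
  17 | -10-01,0-0001,010--1,01000-
  19 | 01--11,010--1
  21 | -10-01,010--1
  23 | 01--11,010--1
  26 | -1101-  (sole → essential)
  27 | -1101-,01--11
  28 | --1100  (sole → essential)
  31 | 01--11  (sole → essential)
  34 | 1--010,100-10
  36 | -0-100,1001-0
  38 | 100-10,1001-0
  42 | 1--010,1-101-
  43 | 1-101-,101-11
  44 | --1100,-0-100,1-110-
  45 | 1-110-,1011-1
  47 | 101-11,1011-1
  49 | -10-01  (sole → essential)
  50 | 1--010  (sole → essential)
  53 | -10-01,11-101
  58 | -1101-,1--010,1-101-,111-10
  59 | -1101-,1-101-
  60 | --1100,1-110-,1111-0
  61 | 1-110-,11-101
  62 | 111-10,1111-0
Essential prime implicants: --1100, -0-100, -10-01, -1101-, 0-0001, 0011-0, 01--11, 01000-, 1--010
Petrick residual → 1-110-, 100-10, 101-11, 111-10
Minimum SOP uses 13 PIs: cde'f' + b'de'f' + bc'e'f + bcd'e + a'c'd'e'f + a'b'cdf' + a'bef + a'bc'd'e' + ad'ef' + acde' + ab'c'ef' + ab'cef + abcef'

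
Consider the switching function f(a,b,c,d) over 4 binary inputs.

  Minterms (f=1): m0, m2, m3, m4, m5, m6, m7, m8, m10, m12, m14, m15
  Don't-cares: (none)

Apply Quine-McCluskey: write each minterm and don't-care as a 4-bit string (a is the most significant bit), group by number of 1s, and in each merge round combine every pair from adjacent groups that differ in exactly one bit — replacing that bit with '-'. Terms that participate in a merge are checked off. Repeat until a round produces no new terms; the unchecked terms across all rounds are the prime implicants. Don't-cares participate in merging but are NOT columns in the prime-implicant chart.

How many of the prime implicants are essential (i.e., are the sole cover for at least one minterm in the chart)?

4

size-2^0 implicants → 0000(✓)  0010(✓)  0011(✓)  0100(✓)  0101(✓)  0110(✓)  0111(✓)  1000(✓)  1010(✓)  1100(✓)  1110(✓)  1111(✓)
size-2^1 implicants → -000(✓)  -010(✓)  -100(✓)  -110(✓)  -111(✓)  0-00(✓)  0-10(✓)  0-11(✓)  00-0(✓)  001-(✓)  01-0(✓)  01-1(✓)  010-(✓)  011-(✓)  1-00(✓)  1-10(✓)  10-0(✓)  11-0(✓)  111-(✓)
size-2^2 implicants → --00(✓)  --10(✓)  -0-0(✓)  -1-0(✓)  -11-  0--0(✓)  0-1-  01--  1--0(✓)
size-2^3 implicants → ---0
Unchecked terms (primes): ---0, -11-, 0-1-, 01--
Minterm coverage:
  m0 ⊆ ---0 [E]
  m2 ⊆ ---0,0-1-
  m3 ⊆ 0-1- [E]
  m4 ⊆ ---0,01--
  m5 ⊆ 01-- [E]
  m6 ⊆ ---0,-11-,0-1-,01--
  m7 ⊆ -11-,0-1-,01--
  m8 ⊆ ---0 [E]
  m10 ⊆ ---0 [E]
  m12 ⊆ ---0 [E]
  m14 ⊆ ---0,-11-
  m15 ⊆ -11- [E]
E = {---0, -11-, 0-1-, 01--}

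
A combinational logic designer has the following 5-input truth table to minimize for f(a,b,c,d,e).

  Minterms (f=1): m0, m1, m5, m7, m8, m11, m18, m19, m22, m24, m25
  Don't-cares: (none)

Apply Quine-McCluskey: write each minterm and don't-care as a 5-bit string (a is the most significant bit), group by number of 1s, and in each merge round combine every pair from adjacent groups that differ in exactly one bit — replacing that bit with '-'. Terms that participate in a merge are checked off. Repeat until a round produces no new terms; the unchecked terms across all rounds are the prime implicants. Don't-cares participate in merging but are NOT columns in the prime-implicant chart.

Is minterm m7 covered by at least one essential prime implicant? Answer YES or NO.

YES

Round 0: 00000✓ 00001✓ 00101✓ 00111✓ 01000✓ 01011 10010✓ 10011✓ 10110✓ 11000✓ 11001✓
Round 1: -1000 0-000 00-01 0000- 001-1 10-10 1001- 1100-
PIs = {-1000, 0-000, 00-01, 0000-, 001-1, 01011, 10-10, 1001-, 1100-}
Coverage chart:
  m0: 0-000,0000-
  m1: 00-01,0000-
  m5: 00-01,001-1
  m7: 001-1 ←essential
  m8: -1000,0-000
  m11: 01011 ←essential
  m18: 10-10,1001-
  m19: 1001- ←essential
  m22: 10-10 ←essential
  m24: -1000,1100-
  m25: 1100- ←essential
Essential: 001-1, 01011, 10-10, 1001-, 1100-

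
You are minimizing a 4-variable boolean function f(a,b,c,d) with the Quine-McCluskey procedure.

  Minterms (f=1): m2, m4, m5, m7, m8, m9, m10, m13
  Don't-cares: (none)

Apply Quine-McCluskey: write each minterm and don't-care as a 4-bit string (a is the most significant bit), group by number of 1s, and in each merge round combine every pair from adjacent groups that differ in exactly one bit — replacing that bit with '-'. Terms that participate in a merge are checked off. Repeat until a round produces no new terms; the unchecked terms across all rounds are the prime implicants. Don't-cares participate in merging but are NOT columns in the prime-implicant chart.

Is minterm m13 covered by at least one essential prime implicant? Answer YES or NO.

NO

Round 0: 0010✓ 0100✓ 0101✓ 0111✓ 1000✓ 1001✓ 1010✓ 1101✓
Round 1: -010 -101 01-1 010- 1-01 10-0 100-
PIs = {-010, -101, 01-1, 010-, 1-01, 10-0, 100-}
Coverage chart:
  m2: -010 ←essential
  m4: 010- ←essential
  m5: -101,01-1,010-
  m7: 01-1 ←essential
  m8: 10-0,100-
  m9: 1-01,100-
  m10: -010,10-0
  m13: -101,1-01
Essential: -010, 01-1, 010-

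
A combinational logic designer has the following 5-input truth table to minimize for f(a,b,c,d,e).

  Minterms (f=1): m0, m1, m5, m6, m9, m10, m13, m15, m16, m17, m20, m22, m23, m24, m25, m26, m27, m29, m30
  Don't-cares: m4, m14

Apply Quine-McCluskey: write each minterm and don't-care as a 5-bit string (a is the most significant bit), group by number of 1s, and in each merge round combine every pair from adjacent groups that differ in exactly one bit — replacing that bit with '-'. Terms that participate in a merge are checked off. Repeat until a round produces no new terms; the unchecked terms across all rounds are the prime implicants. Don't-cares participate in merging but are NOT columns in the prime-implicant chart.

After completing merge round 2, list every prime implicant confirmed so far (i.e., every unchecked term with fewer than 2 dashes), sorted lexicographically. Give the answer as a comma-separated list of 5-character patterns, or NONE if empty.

size-2^0 implicants → 00000(✓)  00001(✓)  00100(✓)  00101(✓)  00110(✓)  01001(✓)  01010(✓)  01101(✓)  01110(✓)  01111(✓)  10000(✓)  10001(✓)  10100(✓)  10110(✓)  10111(✓)  11000(✓)  11001(✓)  11010(✓)  11011(✓)  11101(✓)  11110(✓)
size-2^1 implicants → -0000(✓)  -0001(✓)  -0100(✓)  -0110(✓)  -1001(✓)  -1010(✓)  -1101(✓)  -1110(✓)  0-001(✓)  0-101(✓)  0-110(✓)  00-00(✓)  00-01(✓)  0000-(✓)  001-0(✓)  0010-(✓)  01-01(✓)  01-10(✓)  011-1  0111-  1-000(✓)  1-001(✓)  1-110(✓)  10-00(✓)  1000-(✓)  101-0(✓)  1011-  11-01(✓)  11-10(✓)  110-0(✓)  110-1(✓)  1100-(✓)  1101-(✓)
size-2^2 implicants → --001  --110  -0-00  -000-  -01-0  -1-01  -1-10  0--01  00-0-  1-00-  110--
Unchecked terms (primes): --001, --110, -0-00, -000-, -01-0, -1-01, -1-10, 0--01, 00-0-, 011-1, 0111-, 1-00-, 1011-, 110--

011-1, 0111-, 1011-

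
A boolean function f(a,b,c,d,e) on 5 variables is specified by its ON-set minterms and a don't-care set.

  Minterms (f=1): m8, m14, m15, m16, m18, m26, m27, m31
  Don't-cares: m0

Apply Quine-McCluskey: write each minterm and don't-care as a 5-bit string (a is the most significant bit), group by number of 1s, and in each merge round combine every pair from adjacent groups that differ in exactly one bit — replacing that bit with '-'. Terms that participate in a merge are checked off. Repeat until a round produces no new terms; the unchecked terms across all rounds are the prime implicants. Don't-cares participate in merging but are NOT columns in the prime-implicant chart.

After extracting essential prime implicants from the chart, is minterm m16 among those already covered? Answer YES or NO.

[col 0] 00000*, 01000*, 01110*, 01111*, 10000*, 10010*, 11010*, 11011*, 11111*
[col 1] -0000, -1111, 0-000, 0111-, 1-010, 100-0, 11-11, 1101-
Prime implicants: -0000, -1111, 0-000, 0111-, 1-010, 100-0, 11-11, 1101-
PI chart (minterm → PIs covering it):
  8 | 0-000  (sole → essential)
  14 | 0111-  (sole → essential)
  15 | -1111,0111-
  16 | -0000,100-0
  18 | 1-010,100-0
  26 | 1-010,1101-
  27 | 11-11,1101-
  31 | -1111,11-11
Essential prime implicants: 0-000, 0111-

NO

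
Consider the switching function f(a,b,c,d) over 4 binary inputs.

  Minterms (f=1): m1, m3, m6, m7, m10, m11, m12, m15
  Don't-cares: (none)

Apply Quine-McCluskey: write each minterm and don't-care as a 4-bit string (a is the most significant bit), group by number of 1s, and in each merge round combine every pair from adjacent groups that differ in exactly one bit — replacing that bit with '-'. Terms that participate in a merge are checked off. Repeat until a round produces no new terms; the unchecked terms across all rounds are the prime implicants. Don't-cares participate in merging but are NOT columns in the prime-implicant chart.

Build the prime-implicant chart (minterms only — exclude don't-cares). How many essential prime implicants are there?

size-2^0 implicants → 0001(✓)  0011(✓)  0110(✓)  0111(✓)  1010(✓)  1011(✓)  1100  1111(✓)
size-2^1 implicants → -011(✓)  -111(✓)  0-11(✓)  00-1  011-  1-11(✓)  101-
size-2^2 implicants → --11
Unchecked terms (primes): --11, 00-1, 011-, 101-, 1100
Minterm coverage:
  m1 ⊆ 00-1 [E]
  m3 ⊆ --11,00-1
  m6 ⊆ 011- [E]
  m7 ⊆ --11,011-
  m10 ⊆ 101- [E]
  m11 ⊆ --11,101-
  m12 ⊆ 1100 [E]
  m15 ⊆ --11 [E]
E = {--11, 00-1, 011-, 101-, 1100}

5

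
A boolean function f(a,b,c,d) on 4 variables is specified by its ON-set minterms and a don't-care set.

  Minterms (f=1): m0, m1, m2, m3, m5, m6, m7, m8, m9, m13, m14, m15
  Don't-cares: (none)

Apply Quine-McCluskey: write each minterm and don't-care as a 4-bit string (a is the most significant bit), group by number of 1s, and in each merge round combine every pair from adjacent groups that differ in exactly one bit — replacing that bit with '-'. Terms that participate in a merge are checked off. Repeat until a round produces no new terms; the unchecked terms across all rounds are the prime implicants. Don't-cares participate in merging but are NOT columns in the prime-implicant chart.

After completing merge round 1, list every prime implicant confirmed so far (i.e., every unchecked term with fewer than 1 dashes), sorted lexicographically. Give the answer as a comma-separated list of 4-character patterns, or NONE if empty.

NONE

[col 0] 0000*, 0001*, 0010*, 0011*, 0101*, 0110*, 0111*, 1000*, 1001*, 1101*, 1110*, 1111*
[col 1] -000*, -001*, -101*, -110*, -111*, 0-01*, 0-10*, 0-11*, 00-0*, 00-1*, 000-*, 001-*, 01-1*, 011-*, 1-01*, 100-*, 11-1*, 111-*
[col 2] --01, -00-, -1-1, -11-, 0--1, 0-1-, 00--
Prime implicants: --01, -00-, -1-1, -11-, 0--1, 0-1-, 00--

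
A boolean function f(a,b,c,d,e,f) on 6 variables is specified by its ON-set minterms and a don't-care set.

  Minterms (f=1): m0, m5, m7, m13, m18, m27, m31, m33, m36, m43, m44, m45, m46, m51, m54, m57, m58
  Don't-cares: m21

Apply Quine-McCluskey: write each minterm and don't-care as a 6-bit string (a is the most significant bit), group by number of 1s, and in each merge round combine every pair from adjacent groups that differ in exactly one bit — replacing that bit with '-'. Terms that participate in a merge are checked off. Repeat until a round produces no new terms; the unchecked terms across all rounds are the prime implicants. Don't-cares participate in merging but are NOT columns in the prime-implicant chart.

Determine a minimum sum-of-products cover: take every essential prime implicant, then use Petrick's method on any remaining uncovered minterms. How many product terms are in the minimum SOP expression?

13

[col 0] 000000, 000101*, 000111*, 001101*, 010010, 010101*, 011011*, 011111*, 100001, 100100*, 101011, 101100*, 101101*, 101110*, 110011, 110110, 111001, 111010
[col 1] -01101, 0-0101, 00-101, 0001-1, 011-11, 10-100, 1011-0, 10110-
Prime implicants: -01101, 0-0101, 00-101, 000000, 0001-1, 010010, 011-11, 10-100, 100001, 101011, 1011-0, 10110-, 110011, 110110, 111001, 111010
PI chart (minterm → PIs covering it):
  0 | 000000  (sole → essential)
  5 | 0-0101,00-101,0001-1
  7 | 0001-1  (sole → essential)
  13 | -01101,00-101
  18 | 010010  (sole → essential)
  27 | 011-11  (sole → essential)
  31 | 011-11  (sole → essential)
  33 | 100001  (sole → essential)
  36 | 10-100  (sole → essential)
  43 | 101011  (sole → essential)
  44 | 10-100,1011-0,10110-
  45 | -01101,10110-
  46 | 1011-0  (sole → essential)
  51 | 110011  (sole → essential)
  54 | 110110  (sole → essential)
  57 | 111001  (sole → essential)
  58 | 111010  (sole → essential)
Essential prime implicants: 000000, 0001-1, 010010, 011-11, 10-100, 100001, 101011, 1011-0, 110011, 110110, 111001, 111010
Petrick residual → -01101
Minimum SOP uses 13 PIs: b'cde'f + a'b'c'd'e'f' + a'b'c'df + a'bc'd'ef' + a'bcef + ab'de'f' + ab'c'd'e'f + ab'cd'ef + ab'cdf' + abc'd'ef + abc'def' + abcd'e'f + abcd'ef'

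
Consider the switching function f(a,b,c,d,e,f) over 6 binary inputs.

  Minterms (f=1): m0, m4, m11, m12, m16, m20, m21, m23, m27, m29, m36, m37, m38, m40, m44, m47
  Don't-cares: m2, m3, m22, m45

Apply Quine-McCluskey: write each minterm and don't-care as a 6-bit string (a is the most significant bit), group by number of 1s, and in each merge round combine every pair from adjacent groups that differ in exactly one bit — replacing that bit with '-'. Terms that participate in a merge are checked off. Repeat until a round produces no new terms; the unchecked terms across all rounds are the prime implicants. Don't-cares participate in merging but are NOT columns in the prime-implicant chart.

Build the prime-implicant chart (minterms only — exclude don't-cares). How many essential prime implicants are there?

9

Round 0: 000000✓ 000010✓ 000011✓ 000100✓ 001011✓ 001100✓ 010000✓ 010100✓ 010101✓ 010110✓ 010111✓ 011011✓ 011101✓ 100100✓ 100101✓ 100110✓ 101000✓ 101100✓ 101101✓ 101111✓
Round 1: -00100✓ -01100✓ 0-0000✓ 0-0100✓ 0-1011 00-011 00-100✓ 000-00✓ 0000-0 00001- 01-101 010-00✓ 0101-0✓ 0101-1✓ 01010-✓ 01011-✓ 10-100✓ 10-101✓ 1001-0 10010-✓ 101-00 1011-1 10110-✓
Round 2: -0-100 0-0-00 0101-- 10-10-
PIs = {-0-100, 0-0-00, 0-1011, 00-011, 0000-0, 00001-, 01-101, 0101--, 10-10-, 1001-0, 101-00, 1011-1}
Coverage chart:
  m0: 0-0-00,0000-0
  m4: -0-100,0-0-00
  m11: 0-1011,00-011
  m12: -0-100 ←essential
  m16: 0-0-00 ←essential
  m20: 0-0-00,0101--
  m21: 01-101,0101--
  m23: 0101-- ←essential
  m27: 0-1011 ←essential
  m29: 01-101 ←essential
  m36: -0-100,10-10-,1001-0
  m37: 10-10- ←essential
  m38: 1001-0 ←essential
  m40: 101-00 ←essential
  m44: -0-100,10-10-,101-00
  m47: 1011-1 ←essential
Essential: -0-100, 0-0-00, 0-1011, 01-101, 0101--, 10-10-, 1001-0, 101-00, 1011-1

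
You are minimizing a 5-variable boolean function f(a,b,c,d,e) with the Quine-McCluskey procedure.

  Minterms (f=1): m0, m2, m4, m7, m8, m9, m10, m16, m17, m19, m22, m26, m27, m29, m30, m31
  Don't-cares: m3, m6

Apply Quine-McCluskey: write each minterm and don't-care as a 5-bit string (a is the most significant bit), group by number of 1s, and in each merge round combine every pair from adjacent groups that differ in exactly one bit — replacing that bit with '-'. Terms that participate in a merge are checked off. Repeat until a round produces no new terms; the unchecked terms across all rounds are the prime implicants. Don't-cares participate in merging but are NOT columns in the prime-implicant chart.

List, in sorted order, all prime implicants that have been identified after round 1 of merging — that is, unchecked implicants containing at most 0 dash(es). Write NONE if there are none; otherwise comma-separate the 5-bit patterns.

NONE

[col 0] 00000*, 00010*, 00011*, 00100*, 00110*, 00111*, 01000*, 01001*, 01010*, 10000*, 10001*, 10011*, 10110*, 11010*, 11011*, 11101*, 11110*, 11111*
[col 1] -0000, -0011, -0110, -1010, 0-000*, 0-010*, 00-00*, 00-10*, 00-11*, 000-0*, 0001-*, 001-0*, 0011-*, 010-0*, 0100-, 1-011, 1-110, 100-1, 1000-, 11-10*, 11-11*, 1101-*, 111-1, 1111-*
[col 2] 0-0-0, 00--0, 00-1-, 11-1-
Prime implicants: -0000, -0011, -0110, -1010, 0-0-0, 00--0, 00-1-, 0100-, 1-011, 1-110, 100-1, 1000-, 11-1-, 111-1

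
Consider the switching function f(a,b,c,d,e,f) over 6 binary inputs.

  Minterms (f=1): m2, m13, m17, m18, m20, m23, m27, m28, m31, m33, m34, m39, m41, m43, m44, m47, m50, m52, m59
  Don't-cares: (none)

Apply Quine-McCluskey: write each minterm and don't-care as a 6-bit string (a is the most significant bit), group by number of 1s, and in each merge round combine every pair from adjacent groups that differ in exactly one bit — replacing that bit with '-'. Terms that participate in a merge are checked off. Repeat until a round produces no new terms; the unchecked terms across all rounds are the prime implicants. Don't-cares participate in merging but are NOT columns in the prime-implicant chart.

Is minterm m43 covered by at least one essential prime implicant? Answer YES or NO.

NO

size-2^0 implicants → 000010(✓)  001101  010001  010010(✓)  010100(✓)  010111(✓)  011011(✓)  011100(✓)  011111(✓)  100001(✓)  100010(✓)  100111(✓)  101001(✓)  101011(✓)  101100  101111(✓)  110010(✓)  110100(✓)  111011(✓)
size-2^1 implicants → -00010(✓)  -10010(✓)  -10100  -11011  0-0010(✓)  01-100  01-111  011-11  1-0010(✓)  1-1011  10-001  10-111  101-11  1010-1
size-2^2 implicants → --0010
Unchecked terms (primes): --0010, -10100, -11011, 001101, 01-100, 01-111, 010001, 011-11, 1-1011, 10-001, 10-111, 101-11, 1010-1, 101100
Minterm coverage:
  m2 ⊆ --0010 [E]
  m13 ⊆ 001101 [E]
  m17 ⊆ 010001 [E]
  m18 ⊆ --0010 [E]
  m20 ⊆ -10100,01-100
  m23 ⊆ 01-111 [E]
  m27 ⊆ -11011,011-11
  m28 ⊆ 01-100 [E]
  m31 ⊆ 01-111,011-11
  m33 ⊆ 10-001 [E]
  m34 ⊆ --0010 [E]
  m39 ⊆ 10-111 [E]
  m41 ⊆ 10-001,1010-1
  m43 ⊆ 1-1011,101-11,1010-1
  m44 ⊆ 101100 [E]
  m47 ⊆ 10-111,101-11
  m50 ⊆ --0010 [E]
  m52 ⊆ -10100 [E]
  m59 ⊆ -11011,1-1011
E = {--0010, -10100, 001101, 01-100, 01-111, 010001, 10-001, 10-111, 101100}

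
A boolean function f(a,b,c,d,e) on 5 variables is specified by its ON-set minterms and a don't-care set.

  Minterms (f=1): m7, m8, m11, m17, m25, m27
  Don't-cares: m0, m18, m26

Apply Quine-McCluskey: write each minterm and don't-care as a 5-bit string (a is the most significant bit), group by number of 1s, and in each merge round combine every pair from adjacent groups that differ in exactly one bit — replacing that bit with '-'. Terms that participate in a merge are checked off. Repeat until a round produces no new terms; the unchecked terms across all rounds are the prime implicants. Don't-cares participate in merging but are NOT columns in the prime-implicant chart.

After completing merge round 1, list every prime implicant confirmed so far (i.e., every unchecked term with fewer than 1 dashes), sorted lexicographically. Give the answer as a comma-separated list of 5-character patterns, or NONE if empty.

00111

Round 0: 00000✓ 00111 01000✓ 01011✓ 10001✓ 10010✓ 11001✓ 11010✓ 11011✓
Round 1: -1011 0-000 1-001 1-010 110-1 1101-
PIs = {-1011, 0-000, 00111, 1-001, 1-010, 110-1, 1101-}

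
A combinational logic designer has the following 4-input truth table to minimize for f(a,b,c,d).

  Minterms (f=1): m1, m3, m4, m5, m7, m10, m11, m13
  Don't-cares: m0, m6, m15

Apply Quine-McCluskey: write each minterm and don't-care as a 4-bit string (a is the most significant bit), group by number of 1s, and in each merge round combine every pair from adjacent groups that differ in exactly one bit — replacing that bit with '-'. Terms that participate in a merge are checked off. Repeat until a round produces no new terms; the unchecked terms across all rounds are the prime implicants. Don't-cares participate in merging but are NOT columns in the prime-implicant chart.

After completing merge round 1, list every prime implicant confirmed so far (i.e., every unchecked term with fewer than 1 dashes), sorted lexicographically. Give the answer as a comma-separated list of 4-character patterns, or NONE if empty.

NONE

Round 0: 0000✓ 0001✓ 0011✓ 0100✓ 0101✓ 0110✓ 0111✓ 1010✓ 1011✓ 1101✓ 1111✓
Round 1: -011✓ -101✓ -111✓ 0-00✓ 0-01✓ 0-11✓ 00-1✓ 000-✓ 01-0✓ 01-1✓ 010-✓ 011-✓ 1-11✓ 101- 11-1✓
Round 2: --11 -1-1 0--1 0-0- 01--
PIs = {--11, -1-1, 0--1, 0-0-, 01--, 101-}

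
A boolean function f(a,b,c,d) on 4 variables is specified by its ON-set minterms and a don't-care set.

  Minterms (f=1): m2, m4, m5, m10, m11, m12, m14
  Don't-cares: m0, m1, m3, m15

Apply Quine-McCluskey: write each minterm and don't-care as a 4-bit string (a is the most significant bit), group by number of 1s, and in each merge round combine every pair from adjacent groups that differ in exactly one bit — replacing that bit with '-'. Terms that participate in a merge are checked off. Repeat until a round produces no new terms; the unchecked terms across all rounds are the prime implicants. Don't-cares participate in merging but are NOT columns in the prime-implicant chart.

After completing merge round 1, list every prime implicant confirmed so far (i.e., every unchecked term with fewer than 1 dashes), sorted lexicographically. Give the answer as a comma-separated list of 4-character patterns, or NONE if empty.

size-2^0 implicants → 0000(✓)  0001(✓)  0010(✓)  0011(✓)  0100(✓)  0101(✓)  1010(✓)  1011(✓)  1100(✓)  1110(✓)  1111(✓)
size-2^1 implicants → -010(✓)  -011(✓)  -100  0-00(✓)  0-01(✓)  00-0(✓)  00-1(✓)  000-(✓)  001-(✓)  010-(✓)  1-10(✓)  1-11(✓)  101-(✓)  11-0  111-(✓)
size-2^2 implicants → -01-  0-0-  00--  1-1-
Unchecked terms (primes): -01-, -100, 0-0-, 00--, 1-1-, 11-0

NONE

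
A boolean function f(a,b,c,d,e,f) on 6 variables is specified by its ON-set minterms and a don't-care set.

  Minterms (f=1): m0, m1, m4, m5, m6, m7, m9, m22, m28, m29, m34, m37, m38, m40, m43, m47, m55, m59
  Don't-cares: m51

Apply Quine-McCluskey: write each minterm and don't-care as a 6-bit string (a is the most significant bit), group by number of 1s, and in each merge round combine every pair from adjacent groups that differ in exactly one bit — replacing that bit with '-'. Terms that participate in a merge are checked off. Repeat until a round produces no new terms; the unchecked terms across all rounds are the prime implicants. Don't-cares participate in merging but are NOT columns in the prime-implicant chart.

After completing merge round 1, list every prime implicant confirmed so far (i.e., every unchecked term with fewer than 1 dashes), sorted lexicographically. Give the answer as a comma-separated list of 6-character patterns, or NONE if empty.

[col 0] 000000*, 000001*, 000100*, 000101*, 000110*, 000111*, 001001*, 010110*, 011100*, 011101*, 100010*, 100101*, 100110*, 101000, 101011*, 101111*, 110011*, 110111*, 111011*
[col 1] -00101, -00110, 0-0110, 00-001, 000-00*, 000-01*, 00000-*, 0001-0*, 0001-1*, 00010-*, 00011-*, 01110-, 1-1011, 100-10, 101-11, 11-011, 110-11
[col 2] 000-0-, 0001--
Prime implicants: -00101, -00110, 0-0110, 00-001, 000-0-, 0001--, 01110-, 1-1011, 100-10, 101-11, 101000, 11-011, 110-11

101000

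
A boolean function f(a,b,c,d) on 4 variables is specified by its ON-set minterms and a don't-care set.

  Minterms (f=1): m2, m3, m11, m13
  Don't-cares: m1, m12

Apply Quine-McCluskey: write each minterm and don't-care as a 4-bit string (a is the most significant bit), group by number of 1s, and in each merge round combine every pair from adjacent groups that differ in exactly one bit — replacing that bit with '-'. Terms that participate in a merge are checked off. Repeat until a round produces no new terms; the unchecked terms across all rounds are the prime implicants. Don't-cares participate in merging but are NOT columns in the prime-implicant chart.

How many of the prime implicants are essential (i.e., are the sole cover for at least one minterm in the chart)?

3

[col 0] 0001*, 0010*, 0011*, 1011*, 1100*, 1101*
[col 1] -011, 00-1, 001-, 110-
Prime implicants: -011, 00-1, 001-, 110-
PI chart (minterm → PIs covering it):
  2 | 001-  (sole → essential)
  3 | -011,00-1,001-
  11 | -011  (sole → essential)
  13 | 110-  (sole → essential)
Essential prime implicants: -011, 001-, 110-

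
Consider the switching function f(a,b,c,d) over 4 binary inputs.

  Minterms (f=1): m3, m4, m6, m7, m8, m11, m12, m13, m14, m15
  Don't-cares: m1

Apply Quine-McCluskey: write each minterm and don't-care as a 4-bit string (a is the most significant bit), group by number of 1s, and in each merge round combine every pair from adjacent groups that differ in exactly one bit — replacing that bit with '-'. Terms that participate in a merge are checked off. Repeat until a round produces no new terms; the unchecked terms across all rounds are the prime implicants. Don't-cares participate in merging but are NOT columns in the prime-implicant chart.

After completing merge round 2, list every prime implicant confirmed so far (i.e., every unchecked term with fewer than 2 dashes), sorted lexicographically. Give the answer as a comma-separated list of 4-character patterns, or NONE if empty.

00-1, 1-00

size-2^0 implicants → 0001(✓)  0011(✓)  0100(✓)  0110(✓)  0111(✓)  1000(✓)  1011(✓)  1100(✓)  1101(✓)  1110(✓)  1111(✓)
size-2^1 implicants → -011(✓)  -100(✓)  -110(✓)  -111(✓)  0-11(✓)  00-1  01-0(✓)  011-(✓)  1-00  1-11(✓)  11-0(✓)  11-1(✓)  110-(✓)  111-(✓)
size-2^2 implicants → --11  -1-0  -11-  11--
Unchecked terms (primes): --11, -1-0, -11-, 00-1, 1-00, 11--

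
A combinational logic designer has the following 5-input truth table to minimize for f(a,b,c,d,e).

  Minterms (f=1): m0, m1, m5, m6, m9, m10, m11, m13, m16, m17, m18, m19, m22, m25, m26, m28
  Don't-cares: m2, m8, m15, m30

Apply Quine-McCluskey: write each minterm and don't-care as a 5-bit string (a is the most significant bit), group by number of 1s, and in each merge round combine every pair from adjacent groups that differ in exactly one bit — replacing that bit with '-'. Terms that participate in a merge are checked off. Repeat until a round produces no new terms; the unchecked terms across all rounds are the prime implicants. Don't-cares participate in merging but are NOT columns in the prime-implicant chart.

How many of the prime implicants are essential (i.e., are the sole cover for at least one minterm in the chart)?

5

size-2^0 implicants → 00000(✓)  00001(✓)  00010(✓)  00101(✓)  00110(✓)  01000(✓)  01001(✓)  01010(✓)  01011(✓)  01101(✓)  01111(✓)  10000(✓)  10001(✓)  10010(✓)  10011(✓)  10110(✓)  11001(✓)  11010(✓)  11100(✓)  11110(✓)
size-2^1 implicants → -0000(✓)  -0001(✓)  -0010(✓)  -0110(✓)  -1001(✓)  -1010(✓)  0-000(✓)  0-001(✓)  0-010(✓)  0-101(✓)  00-01(✓)  00-10(✓)  000-0(✓)  0000-(✓)  01-01(✓)  01-11(✓)  010-0(✓)  010-1(✓)  0100-(✓)  0101-(✓)  011-1(✓)  1-001(✓)  1-010(✓)  1-110(✓)  10-10(✓)  100-0(✓)  100-1(✓)  1000-(✓)  1001-(✓)  11-10(✓)  111-0
size-2^2 implicants → --001  --010  -0-10  -00-0  -000-  0--01  0-0-0  0-00-  01--1  010--  1--10  100--
Unchecked terms (primes): --001, --010, -0-10, -00-0, -000-, 0--01, 0-0-0, 0-00-, 01--1, 010--, 1--10, 100--, 111-0
Minterm coverage:
  m0 ⊆ -00-0,-000-,0-0-0,0-00-
  m1 ⊆ --001,-000-,0--01,0-00-
  m5 ⊆ 0--01 [E]
  m6 ⊆ -0-10 [E]
  m9 ⊆ --001,0--01,0-00-,01--1,010--
  m10 ⊆ --010,0-0-0,010--
  m11 ⊆ 01--1,010--
  m13 ⊆ 0--01,01--1
  m16 ⊆ -00-0,-000-,100--
  m17 ⊆ --001,-000-,100--
  m18 ⊆ --010,-0-10,-00-0,1--10,100--
  m19 ⊆ 100-- [E]
  m22 ⊆ -0-10,1--10
  m25 ⊆ --001 [E]
  m26 ⊆ --010,1--10
  m28 ⊆ 111-0 [E]
E = {--001, -0-10, 0--01, 100--, 111-0}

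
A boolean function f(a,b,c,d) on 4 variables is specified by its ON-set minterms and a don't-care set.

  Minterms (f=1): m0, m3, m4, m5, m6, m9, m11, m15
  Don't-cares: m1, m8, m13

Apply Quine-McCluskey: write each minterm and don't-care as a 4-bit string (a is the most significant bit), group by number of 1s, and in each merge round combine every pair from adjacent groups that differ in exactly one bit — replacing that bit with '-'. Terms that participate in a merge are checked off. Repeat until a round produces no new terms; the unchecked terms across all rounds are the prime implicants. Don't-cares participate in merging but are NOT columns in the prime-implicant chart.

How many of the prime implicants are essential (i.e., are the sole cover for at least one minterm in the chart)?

size-2^0 implicants → 0000(✓)  0001(✓)  0011(✓)  0100(✓)  0101(✓)  0110(✓)  1000(✓)  1001(✓)  1011(✓)  1101(✓)  1111(✓)
size-2^1 implicants → -000(✓)  -001(✓)  -011(✓)  -101(✓)  0-00(✓)  0-01(✓)  00-1(✓)  000-(✓)  01-0  010-(✓)  1-01(✓)  1-11(✓)  10-1(✓)  100-(✓)  11-1(✓)
size-2^2 implicants → --01  -0-1  -00-  0-0-  1--1
Unchecked terms (primes): --01, -0-1, -00-, 0-0-, 01-0, 1--1
Minterm coverage:
  m0 ⊆ -00-,0-0-
  m3 ⊆ -0-1 [E]
  m4 ⊆ 0-0-,01-0
  m5 ⊆ --01,0-0-
  m6 ⊆ 01-0 [E]
  m9 ⊆ --01,-0-1,-00-,1--1
  m11 ⊆ -0-1,1--1
  m15 ⊆ 1--1 [E]
E = {-0-1, 01-0, 1--1}

3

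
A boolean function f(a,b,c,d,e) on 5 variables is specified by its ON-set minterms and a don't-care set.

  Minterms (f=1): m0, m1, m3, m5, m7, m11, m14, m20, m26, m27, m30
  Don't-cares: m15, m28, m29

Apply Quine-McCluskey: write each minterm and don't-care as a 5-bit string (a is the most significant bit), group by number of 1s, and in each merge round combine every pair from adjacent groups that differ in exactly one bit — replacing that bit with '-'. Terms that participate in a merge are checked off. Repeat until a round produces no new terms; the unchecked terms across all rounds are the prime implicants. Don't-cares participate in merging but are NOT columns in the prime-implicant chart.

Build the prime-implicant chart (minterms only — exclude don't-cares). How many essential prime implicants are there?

3

Round 0: 00000✓ 00001✓ 00011✓ 00101✓ 00111✓ 01011✓ 01110✓ 01111✓ 10100✓ 11010✓ 11011✓ 11100✓ 11101✓ 11110✓
Round 1: -1011 -1110 0-011✓ 0-111✓ 00-01✓ 00-11✓ 000-1✓ 0000- 001-1✓ 01-11✓ 0111- 1-100 11-10 1101- 111-0 1110-
Round 2: 0--11 00--1
PIs = {-1011, -1110, 0--11, 00--1, 0000-, 0111-, 1-100, 11-10, 1101-, 111-0, 1110-}
Coverage chart:
  m0: 0000- ←essential
  m1: 00--1,0000-
  m3: 0--11,00--1
  m5: 00--1 ←essential
  m7: 0--11,00--1
  m11: -1011,0--11
  m14: -1110,0111-
  m20: 1-100 ←essential
  m26: 11-10,1101-
  m27: -1011,1101-
  m30: -1110,11-10,111-0
Essential: 00--1, 0000-, 1-100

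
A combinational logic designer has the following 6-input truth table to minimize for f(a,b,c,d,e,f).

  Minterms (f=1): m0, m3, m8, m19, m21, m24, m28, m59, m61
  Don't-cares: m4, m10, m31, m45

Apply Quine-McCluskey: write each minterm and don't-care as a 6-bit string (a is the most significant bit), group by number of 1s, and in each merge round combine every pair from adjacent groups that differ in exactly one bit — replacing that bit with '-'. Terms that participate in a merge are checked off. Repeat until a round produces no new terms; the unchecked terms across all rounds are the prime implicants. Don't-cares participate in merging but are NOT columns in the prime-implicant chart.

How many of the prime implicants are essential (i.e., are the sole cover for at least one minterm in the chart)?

[col 0] 000000*, 000011*, 000100*, 001000*, 001010*, 010011*, 010101, 011000*, 011100*, 011111, 101101*, 111011, 111101*
[col 1] 0-0011, 0-1000, 00-000, 000-00, 0010-0, 011-00, 1-1101
Prime implicants: 0-0011, 0-1000, 00-000, 000-00, 0010-0, 010101, 011-00, 011111, 1-1101, 111011
PI chart (minterm → PIs covering it):
  0 | 00-000,000-00
  3 | 0-0011  (sole → essential)
  8 | 0-1000,00-000,0010-0
  19 | 0-0011  (sole → essential)
  21 | 010101  (sole → essential)
  24 | 0-1000,011-00
  28 | 011-00  (sole → essential)
  59 | 111011  (sole → essential)
  61 | 1-1101  (sole → essential)
Essential prime implicants: 0-0011, 010101, 011-00, 1-1101, 111011

5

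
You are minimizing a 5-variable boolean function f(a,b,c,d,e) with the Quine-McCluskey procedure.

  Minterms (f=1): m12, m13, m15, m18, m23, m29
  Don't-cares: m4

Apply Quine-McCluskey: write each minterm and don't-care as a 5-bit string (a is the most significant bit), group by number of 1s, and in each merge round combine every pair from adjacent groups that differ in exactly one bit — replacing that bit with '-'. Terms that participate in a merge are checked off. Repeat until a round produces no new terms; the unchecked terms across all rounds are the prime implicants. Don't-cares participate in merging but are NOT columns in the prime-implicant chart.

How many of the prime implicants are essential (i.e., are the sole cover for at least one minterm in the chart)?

4

[col 0] 00100*, 01100*, 01101*, 01111*, 10010, 10111, 11101*
[col 1] -1101, 0-100, 011-1, 0110-
Prime implicants: -1101, 0-100, 011-1, 0110-, 10010, 10111
PI chart (minterm → PIs covering it):
  12 | 0-100,0110-
  13 | -1101,011-1,0110-
  15 | 011-1  (sole → essential)
  18 | 10010  (sole → essential)
  23 | 10111  (sole → essential)
  29 | -1101  (sole → essential)
Essential prime implicants: -1101, 011-1, 10010, 10111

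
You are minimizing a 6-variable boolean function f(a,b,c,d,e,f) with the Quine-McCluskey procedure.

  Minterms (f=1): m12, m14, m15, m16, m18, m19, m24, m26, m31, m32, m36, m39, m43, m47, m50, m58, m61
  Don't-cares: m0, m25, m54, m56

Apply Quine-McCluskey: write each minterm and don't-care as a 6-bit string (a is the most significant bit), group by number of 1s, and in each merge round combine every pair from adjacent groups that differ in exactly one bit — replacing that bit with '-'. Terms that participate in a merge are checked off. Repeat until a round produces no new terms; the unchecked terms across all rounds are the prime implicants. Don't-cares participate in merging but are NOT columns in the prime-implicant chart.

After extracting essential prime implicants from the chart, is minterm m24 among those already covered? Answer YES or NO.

NO

[col 0] 000000*, 001100*, 001110*, 001111*, 010000*, 010010*, 010011*, 011000*, 011001*, 011010*, 011111*, 100000*, 100100*, 100111*, 101011*, 101111*, 110010*, 110110*, 111000*, 111010*, 111101
[col 1] -00000, -01111, -10010*, -11000*, -11010*, 0-0000, 0-1111, 0011-0, 00111-, 01-000*, 01-010*, 0100-0*, 01001-, 0110-0*, 01100-, 10-111, 100-00, 101-11, 11-010*, 110-10, 1110-0*
[col 2] -1-010, -110-0, 01-0-0
Prime implicants: -00000, -01111, -1-010, -110-0, 0-0000, 0-1111, 0011-0, 00111-, 01-0-0, 01001-, 01100-, 10-111, 100-00, 101-11, 110-10, 111101
PI chart (minterm → PIs covering it):
  12 | 0011-0  (sole → essential)
  14 | 0011-0,00111-
  15 | -01111,0-1111,00111-
  16 | 0-0000,01-0-0
  18 | -1-010,01-0-0,01001-
  19 | 01001-  (sole → essential)
  24 | -110-0,01-0-0,01100-
  26 | -1-010,-110-0,01-0-0
  31 | 0-1111  (sole → essential)
  32 | -00000,100-00
  36 | 100-00  (sole → essential)
  39 | 10-111  (sole → essential)
  43 | 101-11  (sole → essential)
  47 | -01111,10-111,101-11
  50 | -1-010,110-10
  58 | -1-010,-110-0
  61 | 111101  (sole → essential)
Essential prime implicants: 0-1111, 0011-0, 01001-, 10-111, 100-00, 101-11, 111101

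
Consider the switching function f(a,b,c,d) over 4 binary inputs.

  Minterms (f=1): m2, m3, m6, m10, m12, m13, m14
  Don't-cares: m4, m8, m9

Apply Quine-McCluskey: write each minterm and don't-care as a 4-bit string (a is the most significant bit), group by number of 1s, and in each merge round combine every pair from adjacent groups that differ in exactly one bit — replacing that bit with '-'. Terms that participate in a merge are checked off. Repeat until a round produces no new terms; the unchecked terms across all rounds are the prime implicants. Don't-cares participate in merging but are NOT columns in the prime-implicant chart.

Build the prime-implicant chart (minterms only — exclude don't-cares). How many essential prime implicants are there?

[col 0] 0010*, 0011*, 0100*, 0110*, 1000*, 1001*, 1010*, 1100*, 1101*, 1110*
[col 1] -010*, -100*, -110*, 0-10*, 001-, 01-0*, 1-00*, 1-01*, 1-10*, 10-0*, 100-*, 11-0*, 110-*
[col 2] --10, -1-0, 1--0, 1-0-
Prime implicants: --10, -1-0, 001-, 1--0, 1-0-
PI chart (minterm → PIs covering it):
  2 | --10,001-
  3 | 001-  (sole → essential)
  6 | --10,-1-0
  10 | --10,1--0
  12 | -1-0,1--0,1-0-
  13 | 1-0-  (sole → essential)
  14 | --10,-1-0,1--0
Essential prime implicants: 001-, 1-0-

2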